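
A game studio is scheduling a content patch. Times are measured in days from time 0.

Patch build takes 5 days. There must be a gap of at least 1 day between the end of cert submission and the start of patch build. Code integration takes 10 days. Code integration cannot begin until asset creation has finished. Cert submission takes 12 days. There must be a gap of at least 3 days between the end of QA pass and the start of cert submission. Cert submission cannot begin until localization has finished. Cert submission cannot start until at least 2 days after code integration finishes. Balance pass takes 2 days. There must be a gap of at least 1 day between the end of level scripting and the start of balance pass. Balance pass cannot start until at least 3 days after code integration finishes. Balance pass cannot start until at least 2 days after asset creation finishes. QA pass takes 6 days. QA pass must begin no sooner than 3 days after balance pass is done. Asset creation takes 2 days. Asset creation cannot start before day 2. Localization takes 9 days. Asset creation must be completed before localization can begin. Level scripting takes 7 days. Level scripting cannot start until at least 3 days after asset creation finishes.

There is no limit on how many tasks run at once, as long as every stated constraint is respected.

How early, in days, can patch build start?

Asset creation cannot begin until its own release at day 2. It runs from day 2 to 2 + 2 = day 4.
After asset creation (finishes day 4), localization can start at day 4 and finishes at day 13.
Code integration cannot begin until asset creation (finishes day 4). It runs from day 4 to 4 + 10 = day 14.
Level scripting waits on asset creation (finishes day 4, plus 3-day gap → day 7), so it starts at day 7 and finishes at 7 + 7 = day 14.
For balance pass: level scripting (finishes day 14, plus 1-day gap → day 15); code integration (finishes day 14, plus 3-day gap → day 17); asset creation (finishes day 4, plus 2-day gap → day 6). Taking the maximum gives a start of day 17, and it finishes at 17 + 2 = day 19.
QA pass cannot begin until balance pass (finishes day 19, plus 3-day gap → day 22). It runs from day 22 to 22 + 6 = day 28.
For cert submission: QA pass (finishes day 28, plus 3-day gap → day 31); localization (finishes day 13); code integration (finishes day 14, plus 2-day gap → day 16). Taking the maximum gives a start of day 31, and it finishes at 31 + 12 = day 43.
Patch build waits on cert submission (finishes day 43, plus 1-day gap → day 44), so the earliest it can start is day 44.

44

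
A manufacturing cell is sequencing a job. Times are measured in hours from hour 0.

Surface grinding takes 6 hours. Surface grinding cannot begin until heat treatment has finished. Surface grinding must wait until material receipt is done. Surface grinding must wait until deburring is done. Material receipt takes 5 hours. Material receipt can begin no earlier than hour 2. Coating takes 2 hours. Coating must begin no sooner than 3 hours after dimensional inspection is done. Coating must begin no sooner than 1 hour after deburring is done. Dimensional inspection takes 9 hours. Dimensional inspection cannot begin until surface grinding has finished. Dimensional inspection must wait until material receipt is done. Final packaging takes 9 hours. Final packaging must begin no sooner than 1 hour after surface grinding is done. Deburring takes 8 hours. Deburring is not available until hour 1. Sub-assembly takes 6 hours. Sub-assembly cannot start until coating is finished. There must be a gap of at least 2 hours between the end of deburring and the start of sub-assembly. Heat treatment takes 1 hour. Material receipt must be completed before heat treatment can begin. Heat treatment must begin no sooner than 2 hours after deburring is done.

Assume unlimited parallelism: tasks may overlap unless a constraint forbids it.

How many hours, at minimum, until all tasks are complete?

38

Deburring cannot begin until its own release at hour 1. It runs from hour 1 to 1 + 8 = hour 9.
Material receipt waits on its own release at hour 2, so it starts at hour 2 and finishes at 2 + 5 = hour 7.
For heat treatment: material receipt (finishes hour 7); deburring (finishes hour 9, plus 2-hour gap → hour 11). Taking the maximum gives a start of hour 11, and it finishes at 11 + 1 = hour 12.
Surface grinding has to wait for heat treatment (finishes hour 12); material receipt (finishes hour 7); deburring (finishes hour 9). The latest of these is hour 12, so surface grinding runs hour 12 to 12 + 6 = hour 18.
Final packaging waits on surface grinding (finishes hour 18, plus 1-hour gap → hour 19), so it starts at hour 19 and finishes at 19 + 9 = hour 28.
Dimensional inspection needs all of surface grinding (finishes hour 18); material receipt (finishes hour 7). That puts its earliest start at hour 18; it finishes at 18 + 9 = hour 27.
Coating cannot start until dimensional inspection (finishes hour 27, plus 3-hour gap → hour 30); deburring (finishes hour 9, plus 1-hour gap → hour 10). The controlling bound is hour 30, so coating finishes at 30 + 2 = hour 32.
For sub-assembly: coating (finishes hour 32); deburring (finishes hour 9, plus 2-hour gap → hour 11). Taking the maximum gives a start of hour 32, and it finishes at 32 + 6 = hour 38.
All tasks are finished once the last one completes. Finish times: Material receipt at 7, Deburring at 9, Heat treatment at 12, Surface grinding at 18, Dimensional inspection at 27, Coating at 32, Sub-assembly at 38, Final packaging at 28. The latest is hour 38.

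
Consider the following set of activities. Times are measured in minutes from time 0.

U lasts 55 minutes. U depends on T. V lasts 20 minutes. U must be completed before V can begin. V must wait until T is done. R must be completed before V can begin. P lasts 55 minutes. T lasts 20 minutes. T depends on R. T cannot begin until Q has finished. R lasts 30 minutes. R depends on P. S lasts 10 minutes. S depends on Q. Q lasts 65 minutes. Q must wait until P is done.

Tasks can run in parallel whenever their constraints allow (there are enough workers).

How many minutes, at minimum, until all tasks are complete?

P can start immediately at minute 0; it finishes at minute 55.
R cannot begin until P (finishes minute 55). It runs from minute 55 to 55 + 30 = minute 85.
Q waits on P (finishes minute 55), so it starts at minute 55 and finishes at 55 + 65 = minute 120.
T cannot start until R (finishes minute 85); Q (finishes minute 120). The controlling bound is minute 120, so T finishes at 120 + 20 = minute 140.
U waits on T (finishes minute 140), so it starts at minute 140 and finishes at 140 + 55 = minute 195.
V has to wait for U (finishes minute 195); T (finishes minute 140); R (finishes minute 85). The latest of these is minute 195, so V runs minute 195 to 195 + 20 = minute 215.
S waits on Q (finishes minute 120), so it starts at minute 120 and finishes at 120 + 10 = minute 130.
All tasks are finished once the last one completes. Finish times: P at 55, Q at 120, R at 85, S at 130, T at 140, U at 195, V at 215. The latest is minute 215.

215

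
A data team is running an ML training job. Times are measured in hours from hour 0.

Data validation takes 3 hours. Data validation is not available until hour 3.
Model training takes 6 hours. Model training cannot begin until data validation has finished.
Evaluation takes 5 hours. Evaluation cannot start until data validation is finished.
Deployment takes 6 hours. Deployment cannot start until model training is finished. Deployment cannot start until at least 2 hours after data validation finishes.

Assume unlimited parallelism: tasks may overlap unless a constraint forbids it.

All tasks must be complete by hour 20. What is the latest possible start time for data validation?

Deployment must finish by hour 20; it takes 6 hours, so it must start by 20 − 6 = hour 14.
Model training has to be done before deployment (must start by hour 14). That means finishing by hour 14, i.e. starting by 14 − 6 = hour 8.
Nothing follows evaluation; the deadline of hour 20 is its only limit. It must start by 20 − 5 = hour 15.
For data validation: model training (must start by hour 8); evaluation (must start by hour 15); deployment (must start by hour 14, minus 2-hour gap → hour 12). The most restrictive is hour 8; with a 3-hour duration, data validation must start by hour 5.

5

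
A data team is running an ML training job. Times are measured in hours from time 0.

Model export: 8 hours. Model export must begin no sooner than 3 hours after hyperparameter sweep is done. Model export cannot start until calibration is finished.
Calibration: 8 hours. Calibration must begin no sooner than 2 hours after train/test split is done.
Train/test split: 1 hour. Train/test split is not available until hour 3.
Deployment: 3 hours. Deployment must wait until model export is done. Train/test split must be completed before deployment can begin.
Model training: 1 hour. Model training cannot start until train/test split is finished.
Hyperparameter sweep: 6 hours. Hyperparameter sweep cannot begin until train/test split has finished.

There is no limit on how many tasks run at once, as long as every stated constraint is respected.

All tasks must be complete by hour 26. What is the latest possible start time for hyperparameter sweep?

Nothing follows deployment; the deadline of hour 26 is its only limit. It must start by 26 − 3 = hour 23.
Model export must finish before deployment (must start by hour 23). With an 8-hour duration, model export must start by 23 − 8 = hour 15.
Since model export (must start by hour 15, minus 3-hour gap → hour 12) depends on it, hyperparameter sweep must finish by hour 12. Backing off its 6-hour duration gives a latest start of hour 6.

6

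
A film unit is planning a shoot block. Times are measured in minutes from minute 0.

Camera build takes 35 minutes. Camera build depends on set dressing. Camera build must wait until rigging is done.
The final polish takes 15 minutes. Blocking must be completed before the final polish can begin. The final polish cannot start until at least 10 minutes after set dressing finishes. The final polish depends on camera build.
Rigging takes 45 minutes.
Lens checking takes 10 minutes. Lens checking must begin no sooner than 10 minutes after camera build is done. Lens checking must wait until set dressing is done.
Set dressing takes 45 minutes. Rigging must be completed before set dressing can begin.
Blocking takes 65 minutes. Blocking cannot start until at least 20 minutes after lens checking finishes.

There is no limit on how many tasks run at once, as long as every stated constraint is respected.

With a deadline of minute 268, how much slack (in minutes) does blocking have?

23

Rigging can start immediately at minute 0; it finishes at minute 45.
Set dressing waits on rigging (finishes minute 45), so it starts at minute 45 and finishes at 45 + 45 = minute 90.
Camera build has to wait for set dressing (finishes minute 90); rigging (finishes minute 45). The latest of these is minute 90, so camera build runs minute 90 to 90 + 35 = minute 125.
Lens checking needs all of camera build (finishes minute 125, plus 10-minute gap → minute 135); set dressing (finishes minute 90). That puts its earliest start at minute 135; it finishes at 135 + 10 = minute 145.
Blocking waits on lens checking (finishes minute 145, plus 20-minute gap → minute 165), so it starts at minute 165 and finishes at 165 + 65 = minute 230.

Working backward from the deadline:
The final polish must finish by minute 268; it takes 15 minutes, so it must start by 268 − 15 = minute 253.
Blocking must finish before the final polish (must start by minute 253). With a 65-minute duration, blocking must start by 253 − 65 = minute 188.
So blocking can start as early as minute 165 and as late as minute 188, giving 188 − 165 = 23 minutes of slack.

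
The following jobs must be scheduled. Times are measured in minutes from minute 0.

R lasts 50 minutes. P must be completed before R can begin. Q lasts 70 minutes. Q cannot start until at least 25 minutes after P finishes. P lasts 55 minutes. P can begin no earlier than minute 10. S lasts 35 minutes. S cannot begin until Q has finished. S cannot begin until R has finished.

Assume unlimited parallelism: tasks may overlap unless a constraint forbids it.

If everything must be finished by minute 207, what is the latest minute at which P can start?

22

Nothing follows S; the deadline of minute 207 is its only limit. It must start by 207 − 35 = minute 172.
Q feeds into S (must start by minute 172); so Q must finish by minute 172 and therefore start by minute 102.
R must finish before S (must start by minute 172). With a 50-minute duration, R must start by 172 − 50 = minute 122.
P feeds Q (must start by minute 102, minus 25-minute gap → minute 77); R (must start by minute 122). Taking the minimum, P must finish by minute 77 and start by 77 − 55 = minute 22.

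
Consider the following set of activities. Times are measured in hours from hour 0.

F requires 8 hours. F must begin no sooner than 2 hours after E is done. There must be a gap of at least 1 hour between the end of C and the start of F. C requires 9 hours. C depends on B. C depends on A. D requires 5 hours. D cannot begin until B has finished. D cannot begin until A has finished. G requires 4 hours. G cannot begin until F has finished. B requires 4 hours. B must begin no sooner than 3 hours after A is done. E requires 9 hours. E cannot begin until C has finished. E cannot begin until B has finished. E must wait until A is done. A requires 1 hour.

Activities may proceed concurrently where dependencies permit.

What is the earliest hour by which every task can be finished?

A can start immediately at hour 0; it finishes at hour 1.
B cannot begin until A (finishes hour 1, plus 3-hour gap → hour 4). It runs from hour 4 to 4 + 4 = hour 8.
D has to wait for B (finishes hour 8); A (finishes hour 1). The latest of these is hour 8, so D runs hour 8 to 8 + 5 = hour 13.
C needs all of B (finishes hour 8); A (finishes hour 1). That puts its earliest start at hour 8; it finishes at 8 + 9 = hour 17.
E cannot start until C (finishes hour 17); B (finishes hour 8); A (finishes hour 1). The controlling bound is hour 17, so E finishes at 17 + 9 = hour 26.
For F: E (finishes hour 26, plus 2-hour gap → hour 28); C (finishes hour 17, plus 1-hour gap → hour 18). Taking the maximum gives a start of hour 28, and it finishes at 28 + 8 = hour 36.
After F (finishes hour 36), G can start at hour 36 and finishes at hour 40.
All tasks are finished once the last one completes. Finish times: A at 1, B at 8, C at 17, D at 13, E at 26, F at 36, G at 40. The latest is hour 40.

40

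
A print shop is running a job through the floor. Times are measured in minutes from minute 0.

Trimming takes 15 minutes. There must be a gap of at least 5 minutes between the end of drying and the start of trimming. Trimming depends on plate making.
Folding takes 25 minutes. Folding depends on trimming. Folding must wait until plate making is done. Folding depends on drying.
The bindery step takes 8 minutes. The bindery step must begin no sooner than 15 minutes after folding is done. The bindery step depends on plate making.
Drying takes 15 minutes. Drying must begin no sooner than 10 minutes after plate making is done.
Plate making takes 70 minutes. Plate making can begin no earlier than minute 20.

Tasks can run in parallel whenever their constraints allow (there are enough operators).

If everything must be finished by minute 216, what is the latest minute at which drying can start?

The bindery step must finish by minute 216; it takes 8 minutes, so it must start by 216 − 8 = minute 208.
Folding feeds into the bindery step (must start by minute 208, minus 15-minute gap → minute 193); so folding must finish by minute 193 and therefore start by minute 168.
Trimming feeds into folding (must start by minute 168); so trimming must finish by minute 168 and therefore start by minute 153.
For drying: trimming (must start by minute 153, minus 5-minute gap → minute 148); folding (must start by minute 168). The most restrictive is minute 148; with a 15-minute duration, drying must start by minute 133.

133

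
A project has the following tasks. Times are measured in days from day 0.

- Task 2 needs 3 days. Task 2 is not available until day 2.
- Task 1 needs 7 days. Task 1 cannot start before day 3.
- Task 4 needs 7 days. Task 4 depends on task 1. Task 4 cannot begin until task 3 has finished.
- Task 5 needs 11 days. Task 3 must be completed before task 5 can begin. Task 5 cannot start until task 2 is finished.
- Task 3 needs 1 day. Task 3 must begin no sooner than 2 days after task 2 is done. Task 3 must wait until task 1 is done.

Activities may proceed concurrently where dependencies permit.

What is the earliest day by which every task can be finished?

22

Task 2 waits on its own release at day 2, so it starts at day 2 and finishes at 2 + 3 = day 5.
Task 1 cannot begin until its own release at day 3. It runs from day 3 to 3 + 7 = day 10.
Task 3 needs all of task 2 (finishes day 5, plus 2-day gap → day 7); task 1 (finishes day 10). That puts its earliest start at day 10; it finishes at 10 + 1 = day 11.
Task 5 needs all of task 3 (finishes day 11); task 2 (finishes day 5). That puts its earliest start at day 11; it finishes at 11 + 11 = day 22.
Task 4 has to wait for task 1 (finishes day 10); task 3 (finishes day 11). The latest of these is day 11, so task 4 runs day 11 to 11 + 7 = day 18.
All tasks are finished once the last one completes. Finish times: Task 1 at 10, Task 2 at 5, Task 3 at 11, Task 4 at 18, Task 5 at 22. The latest is day 22.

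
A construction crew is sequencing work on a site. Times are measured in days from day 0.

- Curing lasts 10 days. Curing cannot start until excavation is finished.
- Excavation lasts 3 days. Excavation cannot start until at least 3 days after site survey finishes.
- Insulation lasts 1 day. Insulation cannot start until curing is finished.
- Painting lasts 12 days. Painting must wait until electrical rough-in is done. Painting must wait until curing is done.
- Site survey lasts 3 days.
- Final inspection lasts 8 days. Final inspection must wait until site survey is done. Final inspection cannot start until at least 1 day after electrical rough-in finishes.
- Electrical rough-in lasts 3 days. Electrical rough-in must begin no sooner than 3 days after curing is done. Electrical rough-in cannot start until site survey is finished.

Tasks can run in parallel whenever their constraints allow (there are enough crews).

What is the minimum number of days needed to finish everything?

Site survey has no prerequisites, so it starts at day 0 and finishes at day 3.
Excavation waits on site survey (finishes day 3, plus 3-day gap → day 6), so it starts at day 6 and finishes at 6 + 3 = day 9.
After excavation (finishes day 9), curing can start at day 9 and finishes at day 19.
Insulation cannot begin until curing (finishes day 19). It runs from day 19 to 19 + 1 = day 20.
For electrical rough-in: curing (finishes day 19, plus 3-day gap → day 22); site survey (finishes day 3). Taking the maximum gives a start of day 22, and it finishes at 22 + 3 = day 25.
Final inspection needs all of site survey (finishes day 3); electrical rough-in (finishes day 25, plus 1-day gap → day 26). That puts its earliest start at day 26; it finishes at 26 + 8 = day 34.
Painting needs all of electrical rough-in (finishes day 25); curing (finishes day 19). That puts its earliest start at day 25; it finishes at 25 + 12 = day 37.
All tasks are finished once the last one completes. Finish times: Site survey at 3, Excavation at 9, Curing at 19, Electrical rough-in at 25, Insulation at 20, Painting at 37, Final inspection at 34. The latest is day 37.

37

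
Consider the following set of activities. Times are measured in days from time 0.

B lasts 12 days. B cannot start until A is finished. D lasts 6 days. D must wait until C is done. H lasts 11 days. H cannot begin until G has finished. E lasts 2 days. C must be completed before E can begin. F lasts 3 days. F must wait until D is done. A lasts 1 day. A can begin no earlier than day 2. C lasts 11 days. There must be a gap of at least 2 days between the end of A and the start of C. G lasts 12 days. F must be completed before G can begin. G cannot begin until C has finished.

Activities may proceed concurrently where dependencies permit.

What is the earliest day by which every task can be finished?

48

A cannot begin until its own release at day 2. It runs from day 2 to 2 + 1 = day 3.
C cannot begin until A (finishes day 3, plus 2-day gap → day 5). It runs from day 5 to 5 + 11 = day 16.
E waits on C (finishes day 16), so it starts at day 16 and finishes at 16 + 2 = day 18.
D cannot begin until C (finishes day 16). It runs from day 16 to 16 + 6 = day 22.
After D (finishes day 22), F can start at day 22 and finishes at day 25.
G has to wait for F (finishes day 25); C (finishes day 16). The latest of these is day 25, so G runs day 25 to 25 + 12 = day 37.
H waits on G (finishes day 37), so it starts at day 37 and finishes at 37 + 11 = day 48.
B waits on A (finishes day 3), so it starts at day 3 and finishes at 3 + 12 = day 15.
All tasks are finished once the last one completes. Finish times: A at 3, B at 15, C at 16, D at 22, E at 18, F at 25, G at 37, H at 48. The latest is day 48.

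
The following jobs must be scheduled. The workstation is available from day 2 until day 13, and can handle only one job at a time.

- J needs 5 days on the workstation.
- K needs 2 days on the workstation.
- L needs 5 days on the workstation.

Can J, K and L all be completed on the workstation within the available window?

The workstation window is 13 − 2 = 11 days.
Running back to back, the jobs need 5 + 2 + 5 = 12 days on the workstation.
Since 12 > 11, they cannot all fit.

No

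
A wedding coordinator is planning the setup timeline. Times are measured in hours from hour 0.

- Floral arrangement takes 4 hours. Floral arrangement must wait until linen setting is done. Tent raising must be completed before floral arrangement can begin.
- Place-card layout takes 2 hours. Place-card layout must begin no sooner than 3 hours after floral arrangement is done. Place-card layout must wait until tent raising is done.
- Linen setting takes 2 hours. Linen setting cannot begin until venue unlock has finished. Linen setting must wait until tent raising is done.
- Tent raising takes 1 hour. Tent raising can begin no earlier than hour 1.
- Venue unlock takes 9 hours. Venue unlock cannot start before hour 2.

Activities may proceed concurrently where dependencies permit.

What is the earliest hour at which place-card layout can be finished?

After its own release at hour 1, tent raising can start at hour 1 and finishes at hour 2.
Venue unlock waits on its own release at hour 2, so it starts at hour 2 and finishes at 2 + 9 = hour 11.
Linen setting cannot start until venue unlock (finishes hour 11); tent raising (finishes hour 2). The controlling bound is hour 11, so linen setting finishes at 11 + 2 = hour 13.
For floral arrangement: linen setting (finishes hour 13); tent raising (finishes hour 2). Taking the maximum gives a start of hour 13, and it finishes at 13 + 4 = hour 17.
Place-card layout cannot start until floral arrangement (finishes hour 17, plus 3-hour gap → hour 20); tent raising (finishes hour 2). The controlling bound is hour 20, so place-card layout finishes at 20 + 2 = hour 22.

22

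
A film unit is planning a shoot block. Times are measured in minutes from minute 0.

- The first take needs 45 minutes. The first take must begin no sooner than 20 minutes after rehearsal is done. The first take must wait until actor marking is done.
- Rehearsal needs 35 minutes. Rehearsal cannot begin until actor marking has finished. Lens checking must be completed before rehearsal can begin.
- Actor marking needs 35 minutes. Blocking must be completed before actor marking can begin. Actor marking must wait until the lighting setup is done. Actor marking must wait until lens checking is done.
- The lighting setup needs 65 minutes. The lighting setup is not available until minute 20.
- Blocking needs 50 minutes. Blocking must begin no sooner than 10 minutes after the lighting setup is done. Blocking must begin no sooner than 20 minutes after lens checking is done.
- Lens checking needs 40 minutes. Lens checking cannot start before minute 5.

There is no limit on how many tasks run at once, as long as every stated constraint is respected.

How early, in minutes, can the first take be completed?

Lens checking waits on its own release at minute 5, so it starts at minute 5 and finishes at 5 + 40 = minute 45.
The lighting setup cannot begin until its own release at minute 20. It runs from minute 20 to 20 + 65 = minute 85.
Blocking has to wait for the lighting setup (finishes minute 85, plus 10-minute gap → minute 95); lens checking (finishes minute 45, plus 20-minute gap → minute 65). The latest of these is minute 95, so blocking runs minute 95 to 95 + 50 = minute 145.
Actor marking cannot start until blocking (finishes minute 145); the lighting setup (finishes minute 85); lens checking (finishes minute 45). The controlling bound is minute 145, so actor marking finishes at 145 + 35 = minute 180.
Rehearsal cannot start until actor marking (finishes minute 180); lens checking (finishes minute 45). The controlling bound is minute 180, so rehearsal finishes at 180 + 35 = minute 215.
For the first take: rehearsal (finishes minute 215, plus 20-minute gap → minute 235); actor marking (finishes minute 180). Taking the maximum gives a start of minute 235, and it finishes at 235 + 45 = minute 280.

280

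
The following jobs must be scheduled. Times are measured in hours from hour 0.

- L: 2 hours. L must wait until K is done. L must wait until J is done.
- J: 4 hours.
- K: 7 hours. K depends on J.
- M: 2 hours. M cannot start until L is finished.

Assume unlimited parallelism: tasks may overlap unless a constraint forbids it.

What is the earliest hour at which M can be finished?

15

Nothing blocks J, so it runs from hour 0 to hour 4.
K waits on J (finishes hour 4), so it starts at hour 4 and finishes at 4 + 7 = hour 11.
L needs all of K (finishes hour 11); J (finishes hour 4). That puts its earliest start at hour 11; it finishes at 11 + 2 = hour 13.
M cannot begin until L (finishes hour 13). It runs from hour 13 to 13 + 2 = hour 15.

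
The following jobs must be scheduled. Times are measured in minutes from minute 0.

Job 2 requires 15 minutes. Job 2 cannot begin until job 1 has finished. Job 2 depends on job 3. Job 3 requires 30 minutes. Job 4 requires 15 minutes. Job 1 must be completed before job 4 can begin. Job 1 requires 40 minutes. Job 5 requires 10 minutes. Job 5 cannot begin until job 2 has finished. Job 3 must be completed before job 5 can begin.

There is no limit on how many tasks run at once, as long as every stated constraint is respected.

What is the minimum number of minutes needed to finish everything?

65

Nothing blocks job 3, so it runs from minute 0 to minute 30.
Nothing blocks job 1, so it runs from minute 0 to minute 40.
Job 4 cannot begin until job 1 (finishes minute 40). It runs from minute 40 to 40 + 15 = minute 55.
Job 2 cannot start until job 1 (finishes minute 40); job 3 (finishes minute 30). The controlling bound is minute 40, so job 2 finishes at 40 + 15 = minute 55.
Job 5 cannot start until job 2 (finishes minute 55); job 3 (finishes minute 30). The controlling bound is minute 55, so job 5 finishes at 55 + 10 = minute 65.
All tasks are finished once the last one completes. Finish times: Job 1 at 40, Job 2 at 55, Job 3 at 30, Job 4 at 55, Job 5 at 65. The latest is minute 65.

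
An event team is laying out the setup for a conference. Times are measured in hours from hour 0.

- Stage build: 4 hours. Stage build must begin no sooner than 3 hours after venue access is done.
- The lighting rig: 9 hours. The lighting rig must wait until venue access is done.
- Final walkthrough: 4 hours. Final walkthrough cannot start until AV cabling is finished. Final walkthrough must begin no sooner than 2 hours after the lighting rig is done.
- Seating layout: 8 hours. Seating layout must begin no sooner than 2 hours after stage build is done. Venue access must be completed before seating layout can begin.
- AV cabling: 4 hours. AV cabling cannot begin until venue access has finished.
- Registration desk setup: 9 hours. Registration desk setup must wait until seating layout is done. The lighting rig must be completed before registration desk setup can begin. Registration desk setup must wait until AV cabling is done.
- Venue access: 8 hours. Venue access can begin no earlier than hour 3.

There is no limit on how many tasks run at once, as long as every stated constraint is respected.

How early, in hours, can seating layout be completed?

28

Venue access waits on its own release at hour 3, so it starts at hour 3 and finishes at 3 + 8 = hour 11.
After venue access (finishes hour 11, plus 3-hour gap → hour 14), stage build can start at hour 14 and finishes at hour 18.
Seating layout has to wait for stage build (finishes hour 18, plus 2-hour gap → hour 20); venue access (finishes hour 11). The latest of these is hour 20, so seating layout runs hour 20 to 20 + 8 = hour 28.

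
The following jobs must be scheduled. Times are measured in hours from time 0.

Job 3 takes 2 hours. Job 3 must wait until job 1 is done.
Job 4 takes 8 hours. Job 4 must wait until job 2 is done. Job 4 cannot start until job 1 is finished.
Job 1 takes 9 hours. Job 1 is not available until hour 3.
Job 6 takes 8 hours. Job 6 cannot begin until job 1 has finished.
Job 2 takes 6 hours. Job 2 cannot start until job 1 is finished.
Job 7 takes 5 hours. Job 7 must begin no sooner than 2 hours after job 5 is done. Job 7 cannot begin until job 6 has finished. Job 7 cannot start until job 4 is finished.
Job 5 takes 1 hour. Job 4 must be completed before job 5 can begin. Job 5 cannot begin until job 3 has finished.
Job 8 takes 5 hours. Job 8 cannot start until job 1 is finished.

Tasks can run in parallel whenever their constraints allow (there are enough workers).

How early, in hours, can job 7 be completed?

After its own release at hour 3, job 1 can start at hour 3 and finishes at hour 12.
Job 6 waits on job 1 (finishes hour 12), so it starts at hour 12 and finishes at 12 + 8 = hour 20.
Job 3 cannot begin until job 1 (finishes hour 12). It runs from hour 12 to 12 + 2 = hour 14.
Job 2 waits on job 1 (finishes hour 12), so it starts at hour 12 and finishes at 12 + 6 = hour 18.
For job 4: job 2 (finishes hour 18); job 1 (finishes hour 12). Taking the maximum gives a start of hour 18, and it finishes at 18 + 8 = hour 26.
For job 5: job 4 (finishes hour 26); job 3 (finishes hour 14). Taking the maximum gives a start of hour 26, and it finishes at 26 + 1 = hour 27.
Job 7 cannot start until job 5 (finishes hour 27, plus 2-hour gap → hour 29); job 6 (finishes hour 20); job 4 (finishes hour 26). The controlling bound is hour 29, so job 7 finishes at 29 + 5 = hour 34.

34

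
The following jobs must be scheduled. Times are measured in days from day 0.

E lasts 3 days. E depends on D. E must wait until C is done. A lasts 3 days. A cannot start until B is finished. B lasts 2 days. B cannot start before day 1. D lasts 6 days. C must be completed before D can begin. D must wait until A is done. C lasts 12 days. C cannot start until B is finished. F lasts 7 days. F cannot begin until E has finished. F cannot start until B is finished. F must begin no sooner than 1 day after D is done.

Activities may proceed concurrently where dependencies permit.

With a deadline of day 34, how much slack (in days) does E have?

3

B cannot begin until its own release at day 1. It runs from day 1 to 1 + 2 = day 3.
After B (finishes day 3), C can start at day 3 and finishes at day 15.
After B (finishes day 3), A can start at day 3 and finishes at day 6.
D has to wait for C (finishes day 15); A (finishes day 6). The latest of these is day 15, so D runs day 15 to 15 + 6 = day 21.
For E: D (finishes day 21); C (finishes day 15). Taking the maximum gives a start of day 21, and it finishes at 21 + 3 = day 24.

Working backward from the deadline:
To finish by day 34, F (duration 7) must start no later than day 27.
E feeds into F (must start by day 27); so E must finish by day 27 and therefore start by day 24.
So E can start as early as day 21 and as late as day 24, giving 24 − 21 = 3 days of slack.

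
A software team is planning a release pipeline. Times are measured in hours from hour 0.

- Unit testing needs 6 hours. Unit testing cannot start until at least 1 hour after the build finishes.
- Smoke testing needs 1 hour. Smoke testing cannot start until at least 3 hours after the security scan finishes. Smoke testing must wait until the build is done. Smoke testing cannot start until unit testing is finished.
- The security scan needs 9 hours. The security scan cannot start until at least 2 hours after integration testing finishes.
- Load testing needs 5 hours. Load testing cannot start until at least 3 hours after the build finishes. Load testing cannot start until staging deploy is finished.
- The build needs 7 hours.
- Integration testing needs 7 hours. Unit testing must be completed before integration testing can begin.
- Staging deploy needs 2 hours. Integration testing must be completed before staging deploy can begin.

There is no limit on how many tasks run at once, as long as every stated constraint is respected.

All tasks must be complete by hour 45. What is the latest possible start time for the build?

Smoke testing must finish by hour 45; it takes 1 hour, so it must start by 45 − 1 = hour 44.
The security scan has to be done before smoke testing (must start by hour 44, minus 3-hour gap → hour 41). That means finishing by hour 41, i.e. starting by 41 − 9 = hour 32.
Load testing has no dependents, so it just needs to finish by hour 45. Starting by 45 − 5 = hour 40 achieves that.
Staging deploy feeds into load testing (must start by hour 40); so staging deploy must finish by hour 40 and therefore start by hour 38.
Integration testing feeds the security scan (must start by hour 32, minus 2-hour gap → hour 30); staging deploy (must start by hour 38). Taking the minimum, integration testing must finish by hour 30 and start by 30 − 7 = hour 23.
Unit testing has several dependents: integration testing (must start by hour 23); smoke testing (must start by hour 44). The earliest of those limits is hour 23, so unit testing must start by 23 − 6 = hour 17.
The build has several dependents: unit testing (must start by hour 17, minus 1-hour gap → hour 16); smoke testing (must start by hour 44); load testing (must start by hour 40, minus 3-hour gap → hour 37). The earliest of those limits is hour 16, so the build must start by 16 − 7 = hour 9.

9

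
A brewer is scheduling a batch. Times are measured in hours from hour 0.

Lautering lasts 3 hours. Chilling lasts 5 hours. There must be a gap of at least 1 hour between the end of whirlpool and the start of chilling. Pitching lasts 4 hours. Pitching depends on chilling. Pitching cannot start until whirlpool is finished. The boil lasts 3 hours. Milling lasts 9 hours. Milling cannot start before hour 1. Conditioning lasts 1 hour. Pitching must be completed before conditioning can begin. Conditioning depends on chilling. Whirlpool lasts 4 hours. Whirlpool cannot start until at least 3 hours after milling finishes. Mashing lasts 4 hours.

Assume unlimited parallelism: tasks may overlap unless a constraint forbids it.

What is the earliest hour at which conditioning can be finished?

After its own release at hour 1, milling can start at hour 1 and finishes at hour 10.
Whirlpool cannot begin until milling (finishes hour 10, plus 3-hour gap → hour 13). It runs from hour 13 to 13 + 4 = hour 17.
Chilling waits on whirlpool (finishes hour 17, plus 1-hour gap → hour 18), so it starts at hour 18 and finishes at 18 + 5 = hour 23.
Pitching cannot start until chilling (finishes hour 23); whirlpool (finishes hour 17). The controlling bound is hour 23, so pitching finishes at 23 + 4 = hour 27.
Conditioning has to wait for pitching (finishes hour 27); chilling (finishes hour 23). The latest of these is hour 27, so conditioning runs hour 27 to 27 + 1 = hour 28.

28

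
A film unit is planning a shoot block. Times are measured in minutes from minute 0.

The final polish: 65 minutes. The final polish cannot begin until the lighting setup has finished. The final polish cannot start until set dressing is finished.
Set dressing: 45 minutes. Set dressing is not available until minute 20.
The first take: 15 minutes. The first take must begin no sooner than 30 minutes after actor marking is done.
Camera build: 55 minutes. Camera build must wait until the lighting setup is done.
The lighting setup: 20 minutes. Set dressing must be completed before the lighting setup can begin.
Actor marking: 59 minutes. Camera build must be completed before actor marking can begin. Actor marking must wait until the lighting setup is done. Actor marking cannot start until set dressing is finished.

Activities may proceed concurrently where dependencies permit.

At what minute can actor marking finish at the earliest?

199

After its own release at minute 20, set dressing can start at minute 20 and finishes at minute 65.
The lighting setup cannot begin until set dressing (finishes minute 65). It runs from minute 65 to 65 + 20 = minute 85.
Camera build cannot begin until the lighting setup (finishes minute 85). It runs from minute 85 to 85 + 55 = minute 140.
Actor marking has to wait for camera build (finishes minute 140); the lighting setup (finishes minute 85); set dressing (finishes minute 65). The latest of these is minute 140, so actor marking runs minute 140 to 140 + 59 = minute 199.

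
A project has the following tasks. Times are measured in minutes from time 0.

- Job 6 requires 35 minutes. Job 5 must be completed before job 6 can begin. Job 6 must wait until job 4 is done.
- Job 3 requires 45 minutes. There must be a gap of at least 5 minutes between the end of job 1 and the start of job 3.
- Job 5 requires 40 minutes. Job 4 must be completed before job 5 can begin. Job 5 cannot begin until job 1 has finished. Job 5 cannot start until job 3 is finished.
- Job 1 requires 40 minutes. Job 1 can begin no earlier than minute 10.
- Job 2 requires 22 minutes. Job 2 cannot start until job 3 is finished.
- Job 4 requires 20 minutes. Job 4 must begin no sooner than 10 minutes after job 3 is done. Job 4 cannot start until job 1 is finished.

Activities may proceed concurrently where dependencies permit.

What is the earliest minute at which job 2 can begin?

After its own release at minute 10, job 1 can start at minute 10 and finishes at minute 50.
After job 1 (finishes minute 50, plus 5-minute gap → minute 55), job 3 can start at minute 55 and finishes at minute 100.
Job 2 waits on job 3 (finishes minute 100), so the earliest it can start is minute 100.

100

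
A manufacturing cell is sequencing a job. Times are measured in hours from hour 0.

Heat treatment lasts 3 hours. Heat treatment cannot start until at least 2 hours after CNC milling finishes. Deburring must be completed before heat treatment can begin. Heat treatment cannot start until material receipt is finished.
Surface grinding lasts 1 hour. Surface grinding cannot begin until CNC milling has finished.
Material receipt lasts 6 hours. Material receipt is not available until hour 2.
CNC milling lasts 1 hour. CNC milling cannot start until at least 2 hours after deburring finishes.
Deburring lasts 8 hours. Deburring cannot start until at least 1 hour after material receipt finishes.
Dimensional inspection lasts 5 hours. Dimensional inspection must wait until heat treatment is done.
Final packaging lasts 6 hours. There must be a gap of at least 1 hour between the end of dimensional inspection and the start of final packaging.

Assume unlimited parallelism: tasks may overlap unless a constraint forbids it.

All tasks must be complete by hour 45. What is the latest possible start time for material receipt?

Final packaging must finish by hour 45; it takes 6 hours, so it must start by 45 − 6 = hour 39.
Dimensional inspection feeds into final packaging (must start by hour 39, minus 1-hour gap → hour 38); so dimensional inspection must finish by hour 38 and therefore start by hour 33.
Heat treatment feeds into dimensional inspection (must start by hour 33); so heat treatment must finish by hour 33 and therefore start by hour 30.
Nothing follows surface grinding; the deadline of hour 45 is its only limit. It must start by 45 − 1 = hour 44.
CNC milling must finish in time for heat treatment (must start by hour 30, minus 2-hour gap → hour 28); surface grinding (must start by hour 44). The tightest is hour 28, so CNC milling must start by 28 − 1 = hour 27.
Deburring has several dependents: CNC milling (must start by hour 27, minus 2-hour gap → hour 25); heat treatment (must start by hour 30). The earliest of those limits is hour 25, so deburring must start by 25 − 8 = hour 17.
Material receipt has several dependents: deburring (must start by hour 17, minus 1-hour gap → hour 16); heat treatment (must start by hour 30). The earliest of those limits is hour 16, so material receipt must start by 16 − 6 = hour 10.

10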